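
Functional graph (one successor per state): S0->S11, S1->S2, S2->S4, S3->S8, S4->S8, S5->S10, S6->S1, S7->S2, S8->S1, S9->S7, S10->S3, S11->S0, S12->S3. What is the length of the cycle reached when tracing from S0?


Trace from S0 until a state repeats:
  S0 -> S11 -> S0
S0 first seen at step 0, revisited at step 2.
Cycle length = 2 - 0 = 2

2


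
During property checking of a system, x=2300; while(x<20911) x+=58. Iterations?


Step 1: x goes from 2300 toward 20911 by 58; the body runs while x<20911, so iterations = ceil((bound-start)/step)
Step 2: Distance=18611
Step 3: ceil(18611/58)=321

321


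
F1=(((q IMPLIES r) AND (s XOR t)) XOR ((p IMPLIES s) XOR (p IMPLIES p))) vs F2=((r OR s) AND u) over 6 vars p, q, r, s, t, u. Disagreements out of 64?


F1 = (((q IMPLIES r) AND (s XOR t)) XOR ((p IMPLIES s) XOR (p IMPLIES p)))
F2 = ((r OR s) AND u)
Evaluate both on each of 64 rows (bits = p,q,r,s,t,u):
  row 0 [000000]: F1=0 F2=0 -> 0
  row 1 [000001]: F1=0 F2=0 -> 0
  row 2 [000010]: F1=1 F2=0 (differ) -> 1
  row 3 [000011]: F1=1 F2=0 (differ) -> 1
  row 4 [000100]: F1=1 F2=0 (differ) -> 1
  (every remaining row is evaluated the same way; all 64 results are listed next)
Full result column, 8 rows per line (p,q,r fixed per line; s,t,u runs 000..111 left to right):
  rows 0-7 [p,q,r=000]: 00111001  (ones: 4)
  rows 8-15 [p,q,r=001]: 01101001  (ones: 4)
  rows 16-23 [p,q,r=010]: 00000101  (ones: 2)
  rows 24-31 [p,q,r=011]: 01101001  (ones: 4)
  rows 32-39 [p,q,r=100]: 11001001  (ones: 4)
  rows 40-47 [p,q,r=101]: 10011001  (ones: 4)
  rows 48-55 [p,q,r=110]: 11110101  (ones: 6)
  rows 56-63 [p,q,r=111]: 10011001  (ones: 4)
Disagreements = 4+4+2+4+4+4+6+4 = 32

32


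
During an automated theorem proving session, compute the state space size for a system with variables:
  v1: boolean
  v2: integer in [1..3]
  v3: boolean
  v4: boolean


State space = product of domain sizes of all variables.
Domain sizes:
  v1 (boolean): 2
  v2 (integer in [1..3]): 3
  v3 (boolean): 2
  v4 (boolean): 2
Product = 2 * 3 * 2 * 2 = 24

24


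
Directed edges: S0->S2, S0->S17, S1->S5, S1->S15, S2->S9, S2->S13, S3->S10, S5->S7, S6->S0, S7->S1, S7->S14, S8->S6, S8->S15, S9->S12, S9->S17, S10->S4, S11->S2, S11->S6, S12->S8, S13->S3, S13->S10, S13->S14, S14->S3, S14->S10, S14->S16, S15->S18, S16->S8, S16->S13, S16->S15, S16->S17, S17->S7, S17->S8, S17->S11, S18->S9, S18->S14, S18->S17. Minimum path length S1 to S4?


BFS layer-by-layer from S1:
  dist 0: {S1}
  dist 1: {S5, S15}
  dist 2: {S7, S18}
  dist 3: {S9, S14, S17}
  dist 4: {S3, S8, S10, S11, S12, S16}
  dist 5: {S2, S4, S6, S13}
  -> S4 reached at distance 5
Shortest path length = 5

5


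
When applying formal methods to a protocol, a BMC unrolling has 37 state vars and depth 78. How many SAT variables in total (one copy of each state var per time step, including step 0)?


BMC unrolls to depth k, creating one copy of each state var for steps 0..k.
Step count = 78 + 1 = 79 (steps 0 through 78)
Vars per step = 37
Total = 37 * 79 = 2923

2923


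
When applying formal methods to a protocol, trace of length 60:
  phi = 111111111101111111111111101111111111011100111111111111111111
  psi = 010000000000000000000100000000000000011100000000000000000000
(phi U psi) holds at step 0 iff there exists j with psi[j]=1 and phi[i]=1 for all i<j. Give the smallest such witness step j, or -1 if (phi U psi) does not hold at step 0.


(phi U psi) at 0: need smallest j with psi[j]=1 and phi[i]=1 for all i in [0,j).
Scan from step 0:
  step 0: phi=1, psi=0 -> continue
  step 1: psi=1 and phi held for [0,1) -> witness found
Witness step = 1

1


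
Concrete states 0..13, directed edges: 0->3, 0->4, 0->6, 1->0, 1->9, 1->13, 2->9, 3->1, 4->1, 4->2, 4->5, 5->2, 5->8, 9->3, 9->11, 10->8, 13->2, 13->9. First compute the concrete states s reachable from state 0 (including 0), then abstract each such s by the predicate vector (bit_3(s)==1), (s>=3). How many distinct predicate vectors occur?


BFS from 0:
Concrete reachable: {0, 1, 2, 3, 4, 5, 6, 8, 9, 11, 13}
Abstract via predicates (bit_3(s)==1), (s>=3):
  (0,0) <- {0, 1, 2}
  (0,1) <- {3, 4, 5, 6}
  (1,1) <- {8, 9, 11, 13}
Distinct abstract states = 3

3


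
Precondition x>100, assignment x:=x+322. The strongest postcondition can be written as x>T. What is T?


Formula: sp(P, x:=E) = exists old_x. (x = E[old_x/x]) AND P[old_x/x] (old_x is the value of x before the assignment; eliminate old_x by solving x = E[old_x/x] for old_x)
Step 1: Precondition P: x>100, i.e. old_x > 100
Step 2: Assignment gives x = old_x + 322, so old_x = x - 322
Step 3: Substitute into P: x - 322 > 100
Step 4: Simplify: x > 100+322 = 422

422


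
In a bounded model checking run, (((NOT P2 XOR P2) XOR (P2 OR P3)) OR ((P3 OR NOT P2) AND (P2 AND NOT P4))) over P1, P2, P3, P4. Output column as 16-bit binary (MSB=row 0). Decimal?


Formula: (((NOT P2 XOR P2) XOR (P2 OR P3)) OR ((P3 OR NOT P2) AND (P2 AND NOT P4))) over P1, P2, P3, P4 (16 rows)
Evaluate each row (bits = P1,P2,P3,P4, MSB first):
  row 0 [0000]: (((NOT 0 XOR 0) XOR (0 OR 0)) OR ((0 OR NOT 0) AND (0 AND NOT 0))) -> 1
  row 1 [0001]: (((NOT 0 XOR 0) XOR (0 OR 0)) OR ((0 OR NOT 0) AND (0 AND NOT 1))) -> 1
  row 2 [0010]: (((NOT 0 XOR 0) XOR (0 OR 1)) OR ((1 OR NOT 0) AND (0 AND NOT 0))) -> 0
  row 3 [0011]: (((NOT 0 XOR 0) XOR (0 OR 1)) OR ((1 OR NOT 0) AND (0 AND NOT 1))) -> 0
  row 4 [0100]: (((NOT 1 XOR 1) XOR (1 OR 0)) OR ((0 OR NOT 1) AND (1 AND NOT 0))) -> 0
  row 5 [0101]: (((NOT 1 XOR 1) XOR (1 OR 0)) OR ((0 OR NOT 1) AND (1 AND NOT 1))) -> 0
  row 6 [0110]: (((NOT 1 XOR 1) XOR (1 OR 1)) OR ((1 OR NOT 1) AND (1 AND NOT 0))) -> 1
  row 7 [0111]: (((NOT 1 XOR 1) XOR (1 OR 1)) OR ((1 OR NOT 1) AND (1 AND NOT 1))) -> 0
  row 8 [1000]: (((NOT 0 XOR 0) XOR (0 OR 0)) OR ((0 OR NOT 0) AND (0 AND NOT 0))) -> 1
  row 9 [1001]: (((NOT 0 XOR 0) XOR (0 OR 0)) OR ((0 OR NOT 0) AND (0 AND NOT 1))) -> 1
  row 10 [1010]: (((NOT 0 XOR 0) XOR (0 OR 1)) OR ((1 OR NOT 0) AND (0 AND NOT 0))) -> 0
  row 11 [1011]: (((NOT 0 XOR 0) XOR (0 OR 1)) OR ((1 OR NOT 0) AND (0 AND NOT 1))) -> 0
  row 12 [1100]: (((NOT 1 XOR 1) XOR (1 OR 0)) OR ((0 OR NOT 1) AND (1 AND NOT 0))) -> 0
  row 13 [1101]: (((NOT 1 XOR 1) XOR (1 OR 0)) OR ((0 OR NOT 1) AND (1 AND NOT 1))) -> 0
  row 14 [1110]: (((NOT 1 XOR 1) XOR (1 OR 1)) OR ((1 OR NOT 1) AND (1 AND NOT 0))) -> 1
  row 15 [1111]: (((NOT 1 XOR 1) XOR (1 OR 1)) OR ((1 OR NOT 1) AND (1 AND NOT 1))) -> 0
Full result column, 4 rows per line (P1,P2 fixed per line; P3,P4 runs 00..11 left to right):
  rows 0-3 [P1,P2=00]: 1100  = hex C
  rows 4-7 [P1,P2=01]: 0010  = hex 2
  rows 8-11 [P1,P2=10]: 1100  = hex C
  rows 12-15 [P1,P2=11]: 0010  = hex 2
Output column (row 0 .. row 15) = 1100001011000010
Output column grouped in 4s = 1100 0010 1100 0010 = 0xC2C2
Convert to decimal digit by digit (value = value*16 + digit):
  C -> 12
  12*16 + 2 = 194
  194*16 + 12 (C) = 3116
  3116*16 + 2 = 49858
Decimal = 49858

49858


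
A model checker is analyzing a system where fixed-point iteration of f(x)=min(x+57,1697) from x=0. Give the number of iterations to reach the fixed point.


Step 1: x=0, cap=1697, increment=57
Step 2: x grows by 57 each step until capped at 1697; fixed point is x=1697
Step 3: iterations = ceil(1697/57) = 30

30


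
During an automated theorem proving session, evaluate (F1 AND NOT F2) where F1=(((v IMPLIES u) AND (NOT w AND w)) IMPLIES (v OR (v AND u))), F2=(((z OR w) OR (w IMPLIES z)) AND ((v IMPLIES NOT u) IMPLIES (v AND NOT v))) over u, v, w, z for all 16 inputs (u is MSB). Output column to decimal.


F1 = (((v IMPLIES u) AND (NOT w AND w)) IMPLIES (v OR (v AND u)))
F2 = (((z OR w) OR (w IMPLIES z)) AND ((v IMPLIES NOT u) IMPLIES (v AND NOT v)))
Counterexample to F1=>F2 is where F1=1 and F2=0.
Evaluate each row (bits = u,v,w,z, MSB first):
  row 0 [0000]: F1=1 F2=0 -> F1&~F2 -> 1
  row 1 [0001]: F1=1 F2=0 -> F1&~F2 -> 1
  row 2 [0010]: F1=1 F2=0 -> F1&~F2 -> 1
  row 3 [0011]: F1=1 F2=0 -> F1&~F2 -> 1
  row 4 [0100]: F1=1 F2=0 -> F1&~F2 -> 1
  row 5 [0101]: F1=1 F2=0 -> F1&~F2 -> 1
  row 6 [0110]: F1=1 F2=0 -> F1&~F2 -> 1
  row 7 [0111]: F1=1 F2=0 -> F1&~F2 -> 1
  row 8 [1000]: F1=1 F2=0 -> F1&~F2 -> 1
  row 9 [1001]: F1=1 F2=0 -> F1&~F2 -> 1
  row 10 [1010]: F1=1 F2=0 -> F1&~F2 -> 1
  row 11 [1011]: F1=1 F2=0 -> F1&~F2 -> 1
  row 12 [1100]: F1=1 F2=1 -> F1&~F2 -> 0
  row 13 [1101]: F1=1 F2=1 -> F1&~F2 -> 0
  row 14 [1110]: F1=1 F2=1 -> F1&~F2 -> 0
  row 15 [1111]: F1=1 F2=1 -> F1&~F2 -> 0
Full result column, 4 rows per line (u,v fixed per line; w,z runs 00..11 left to right):
  rows 0-3 [u,v=00]: 1111  = hex F
  rows 4-7 [u,v=01]: 1111  = hex F
  rows 8-11 [u,v=10]: 1111  = hex F
  rows 12-15 [u,v=11]: 0000  = hex 0
Counterexample vector (row 0 .. row 15) = 1111111111110000
Output column grouped in 4s = 1111 1111 1111 0000 = 0xFFF0
Convert to decimal digit by digit (value = value*16 + digit):
  F -> 15
  15*16 + 15 (F) = 255
  255*16 + 15 (F) = 4095
  4095*16 + 0 = 65520
Decimal = 65520

65520


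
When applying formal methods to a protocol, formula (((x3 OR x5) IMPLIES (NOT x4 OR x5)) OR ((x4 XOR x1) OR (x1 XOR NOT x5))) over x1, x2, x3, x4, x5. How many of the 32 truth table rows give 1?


Formula: (((x3 OR x5) IMPLIES (NOT x4 OR x5)) OR ((x4 XOR x1) OR (x1 XOR NOT x5))) over 5 vars (32 rows)
Evaluate each row (x1, x2, x3, x4, x5 as bits, MSB first):
  row 0 [00000]: (((0 OR 0) IMPLIES (NOT 0 OR 0)) OR ((0 XOR 0) OR (0 XOR NOT 0))) -> 1
  row 1 [00001]: (((0 OR 1) IMPLIES (NOT 0 OR 1)) OR ((0 XOR 0) OR (0 XOR NOT 1))) -> 1
  row 2 [00010]: (((0 OR 0) IMPLIES (NOT 1 OR 0)) OR ((1 XOR 0) OR (0 XOR NOT 0))) -> 1
  row 3 [00011]: (((0 OR 1) IMPLIES (NOT 1 OR 1)) OR ((1 XOR 0) OR (0 XOR NOT 1))) -> 1
  row 4 [00100]: (((1 OR 0) IMPLIES (NOT 0 OR 0)) OR ((0 XOR 0) OR (0 XOR NOT 0))) -> 1
  row 5 [00101]: (((1 OR 1) IMPLIES (NOT 0 OR 1)) OR ((0 XOR 0) OR (0 XOR NOT 1))) -> 1
  row 6 [00110]: (((1 OR 0) IMPLIES (NOT 1 OR 0)) OR ((1 XOR 0) OR (0 XOR NOT 0))) -> 1
  row 7 [00111]: (((1 OR 1) IMPLIES (NOT 1 OR 1)) OR ((1 XOR 0) OR (0 XOR NOT 1))) -> 1
  row 8 [01000]: (((0 OR 0) IMPLIES (NOT 0 OR 0)) OR ((0 XOR 0) OR (0 XOR NOT 0))) -> 1
  row 9 [01001]: (((0 OR 1) IMPLIES (NOT 0 OR 1)) OR ((0 XOR 0) OR (0 XOR NOT 1))) -> 1
  row 10 [01010]: (((0 OR 0) IMPLIES (NOT 1 OR 0)) OR ((1 XOR 0) OR (0 XOR NOT 0))) -> 1
  row 11 [01011]: (((0 OR 1) IMPLIES (NOT 1 OR 1)) OR ((1 XOR 0) OR (0 XOR NOT 1))) -> 1
  row 12 [01100]: (((1 OR 0) IMPLIES (NOT 0 OR 0)) OR ((0 XOR 0) OR (0 XOR NOT 0))) -> 1
  row 13 [01101]: (((1 OR 1) IMPLIES (NOT 0 OR 1)) OR ((0 XOR 0) OR (0 XOR NOT 1))) -> 1
  row 14 [01110]: (((1 OR 0) IMPLIES (NOT 1 OR 0)) OR ((1 XOR 0) OR (0 XOR NOT 0))) -> 1
  row 15 [01111]: (((1 OR 1) IMPLIES (NOT 1 OR 1)) OR ((1 XOR 0) OR (0 XOR NOT 1))) -> 1
  row 16 [10000]: (((0 OR 0) IMPLIES (NOT 0 OR 0)) OR ((0 XOR 1) OR (1 XOR NOT 0))) -> 1
  row 17 [10001]: (((0 OR 1) IMPLIES (NOT 0 OR 1)) OR ((0 XOR 1) OR (1 XOR NOT 1))) -> 1
  row 18 [10010]: (((0 OR 0) IMPLIES (NOT 1 OR 0)) OR ((1 XOR 1) OR (1 XOR NOT 0))) -> 1
  row 19 [10011]: (((0 OR 1) IMPLIES (NOT 1 OR 1)) OR ((1 XOR 1) OR (1 XOR NOT 1))) -> 1
  row 20 [10100]: (((1 OR 0) IMPLIES (NOT 0 OR 0)) OR ((0 XOR 1) OR (1 XOR NOT 0))) -> 1
  row 21 [10101]: (((1 OR 1) IMPLIES (NOT 0 OR 1)) OR ((0 XOR 1) OR (1 XOR NOT 1))) -> 1
  row 22 [10110]: (((1 OR 0) IMPLIES (NOT 1 OR 0)) OR ((1 XOR 1) OR (1 XOR NOT 0))) -> 0
  row 23 [10111]: (((1 OR 1) IMPLIES (NOT 1 OR 1)) OR ((1 XOR 1) OR (1 XOR NOT 1))) -> 1
  row 24 [11000]: (((0 OR 0) IMPLIES (NOT 0 OR 0)) OR ((0 XOR 1) OR (1 XOR NOT 0))) -> 1
  row 25 [11001]: (((0 OR 1) IMPLIES (NOT 0 OR 1)) OR ((0 XOR 1) OR (1 XOR NOT 1))) -> 1
  row 26 [11010]: (((0 OR 0) IMPLIES (NOT 1 OR 0)) OR ((1 XOR 1) OR (1 XOR NOT 0))) -> 1
  row 27 [11011]: (((0 OR 1) IMPLIES (NOT 1 OR 1)) OR ((1 XOR 1) OR (1 XOR NOT 1))) -> 1
  row 28 [11100]: (((1 OR 0) IMPLIES (NOT 0 OR 0)) OR ((0 XOR 1) OR (1 XOR NOT 0))) -> 1
  row 29 [11101]: (((1 OR 1) IMPLIES (NOT 0 OR 1)) OR ((0 XOR 1) OR (1 XOR NOT 1))) -> 1
  row 30 [11110]: (((1 OR 0) IMPLIES (NOT 1 OR 0)) OR ((1 XOR 1) OR (1 XOR NOT 0))) -> 0
  row 31 [11111]: (((1 OR 1) IMPLIES (NOT 1 OR 1)) OR ((1 XOR 1) OR (1 XOR NOT 1))) -> 1
Full result column, 8 rows per line (x1,x2 fixed per line; x3,x4,x5 runs 000..111 left to right):
  rows 0-7 [x1,x2=00]: 11111111  (ones: 8)
  rows 8-15 [x1,x2=01]: 11111111  (ones: 8)
  rows 16-23 [x1,x2=10]: 11111101  (ones: 7)
  rows 24-31 [x1,x2=11]: 11111101  (ones: 7)
Count of 1-rows = 8+8+7+7 = 30

30


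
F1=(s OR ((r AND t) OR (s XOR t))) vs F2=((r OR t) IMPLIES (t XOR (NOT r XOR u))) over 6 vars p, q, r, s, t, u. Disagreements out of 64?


F1 = (s OR ((r AND t) OR (s XOR t)))
F2 = ((r OR t) IMPLIES (t XOR (NOT r XOR u)))
Evaluate both on each of 64 rows (bits = p,q,r,s,t,u):
  row 0 [000000]: F1=0 F2=1 (differ) -> 1
  row 1 [000001]: F1=0 F2=1 (differ) -> 1
  row 2 [000010]: F1=1 F2=0 (differ) -> 1
  row 3 [000011]: F1=1 F2=1 -> 0
  row 4 [000100]: F1=1 F2=1 -> 0
  (every remaining row is evaluated the same way; all 64 results are listed next)
Full result column, 8 rows per line (p,q,r fixed per line; s,t,u runs 000..111 left to right):
  rows 0-7 [p,q,r=000]: 11100010  (ones: 4)
  rows 8-15 [p,q,r=001]: 01011001  (ones: 4)
  rows 16-23 [p,q,r=010]: 11100010  (ones: 4)
  rows 24-31 [p,q,r=011]: 01011001  (ones: 4)
  rows 32-39 [p,q,r=100]: 11100010  (ones: 4)
  rows 40-47 [p,q,r=101]: 01011001  (ones: 4)
  rows 48-55 [p,q,r=110]: 11100010  (ones: 4)
  rows 56-63 [p,q,r=111]: 01011001  (ones: 4)
Disagreements = 4+4+4+4+4+4+4+4 = 32

32


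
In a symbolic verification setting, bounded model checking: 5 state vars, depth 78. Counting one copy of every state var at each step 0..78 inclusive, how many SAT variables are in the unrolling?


BMC unrolls to depth k, creating one copy of each state var for steps 0..k.
Step count = 78 + 1 = 79 (steps 0 through 78)
Vars per step = 5
Total = 5 * 79 = 395

395


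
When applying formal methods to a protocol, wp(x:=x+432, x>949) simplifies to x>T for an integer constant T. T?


Formula: wp(x:=E, P) = P[E/x] (substitute E for x in postcondition)
Step 1: Postcondition: x>949
Step 2: Substitute x+432 for x: x+432>949
Step 3: Solve for x: x > 949-432 = 517

517


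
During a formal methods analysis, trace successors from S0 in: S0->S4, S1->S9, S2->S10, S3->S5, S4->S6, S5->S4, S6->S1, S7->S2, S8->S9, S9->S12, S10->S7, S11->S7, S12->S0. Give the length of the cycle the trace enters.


Trace from S0 until a state repeats:
  S0 -> S4 -> S6 -> S1 -> S9 -> S12 -> S0
S0 first seen at step 0, revisited at step 6.
Cycle length = 6 - 0 = 6

6


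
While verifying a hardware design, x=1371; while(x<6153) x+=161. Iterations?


Step 1: x goes from 1371 toward 6153 by 161; the body runs while x<6153, so iterations = ceil((bound-start)/step)
Step 2: Distance=4782
Step 3: ceil(4782/161)=30

30


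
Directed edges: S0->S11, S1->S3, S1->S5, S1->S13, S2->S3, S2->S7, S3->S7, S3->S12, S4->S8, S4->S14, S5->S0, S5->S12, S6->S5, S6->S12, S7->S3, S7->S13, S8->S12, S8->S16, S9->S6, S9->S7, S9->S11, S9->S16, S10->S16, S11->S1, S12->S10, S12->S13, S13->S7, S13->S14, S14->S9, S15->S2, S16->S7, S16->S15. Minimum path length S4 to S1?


BFS layer-by-layer from S4:
  dist 0: {S4}
  dist 1: {S8, S14}
  dist 2: {S9, S12, S16}
  dist 3: {S6, S7, S10, S11, S13, S15}
  dist 4: {S1, S2, S3, S5}
  -> S1 reached at distance 4
Shortest path length = 4

4


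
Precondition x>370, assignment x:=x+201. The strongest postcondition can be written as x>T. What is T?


Formula: sp(P, x:=E) = exists old_x. (x = E[old_x/x]) AND P[old_x/x] (old_x is the value of x before the assignment; eliminate old_x by solving x = E[old_x/x] for old_x)
Step 1: Precondition P: x>370, i.e. old_x > 370
Step 2: Assignment gives x = old_x + 201, so old_x = x - 201
Step 3: Substitute into P: x - 201 > 370
Step 4: Simplify: x > 370+201 = 571

571


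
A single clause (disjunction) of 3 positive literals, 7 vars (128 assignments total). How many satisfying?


Step 1: Total=2^7=128
Step 2: Unsat when all 3 false: 2^4=16
Step 3: Sat=128-16=112

112


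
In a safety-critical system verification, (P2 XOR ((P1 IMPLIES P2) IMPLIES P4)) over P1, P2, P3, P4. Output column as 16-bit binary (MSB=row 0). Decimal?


Formula: (P2 XOR ((P1 IMPLIES P2) IMPLIES P4)) over P1, P2, P3, P4 (16 rows)
Evaluate each row (bits = P1,P2,P3,P4, MSB first):
  row 0 [0000]: (0 XOR ((0 IMPLIES 0) IMPLIES 0)) -> 0
  row 1 [0001]: (0 XOR ((0 IMPLIES 0) IMPLIES 1)) -> 1
  row 2 [0010]: (0 XOR ((0 IMPLIES 0) IMPLIES 0)) -> 0
  row 3 [0011]: (0 XOR ((0 IMPLIES 0) IMPLIES 1)) -> 1
  row 4 [0100]: (1 XOR ((0 IMPLIES 1) IMPLIES 0)) -> 1
  row 5 [0101]: (1 XOR ((0 IMPLIES 1) IMPLIES 1)) -> 0
  row 6 [0110]: (1 XOR ((0 IMPLIES 1) IMPLIES 0)) -> 1
  row 7 [0111]: (1 XOR ((0 IMPLIES 1) IMPLIES 1)) -> 0
  row 8 [1000]: (0 XOR ((1 IMPLIES 0) IMPLIES 0)) -> 1
  row 9 [1001]: (0 XOR ((1 IMPLIES 0) IMPLIES 1)) -> 1
  row 10 [1010]: (0 XOR ((1 IMPLIES 0) IMPLIES 0)) -> 1
  row 11 [1011]: (0 XOR ((1 IMPLIES 0) IMPLIES 1)) -> 1
  row 12 [1100]: (1 XOR ((1 IMPLIES 1) IMPLIES 0)) -> 1
  row 13 [1101]: (1 XOR ((1 IMPLIES 1) IMPLIES 1)) -> 0
  row 14 [1110]: (1 XOR ((1 IMPLIES 1) IMPLIES 0)) -> 1
  row 15 [1111]: (1 XOR ((1 IMPLIES 1) IMPLIES 1)) -> 0
Full result column, 4 rows per line (P1,P2 fixed per line; P3,P4 runs 00..11 left to right):
  rows 0-3 [P1,P2=00]: 0101  = hex 5
  rows 4-7 [P1,P2=01]: 1010  = hex A
  rows 8-11 [P1,P2=10]: 1111  = hex F
  rows 12-15 [P1,P2=11]: 1010  = hex A
Output column (row 0 .. row 15) = 0101101011111010
Output column grouped in 4s = 0101 1010 1111 1010 = 0x5AFA
Convert to decimal digit by digit (value = value*16 + digit):
  5 -> 5
  5*16 + 10 (A) = 90
  90*16 + 15 (F) = 1455
  1455*16 + 10 (A) = 23290
Decimal = 23290

23290


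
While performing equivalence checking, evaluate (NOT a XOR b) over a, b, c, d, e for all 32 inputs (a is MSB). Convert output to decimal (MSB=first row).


Formula: (NOT a XOR b) over a, b, c, d, e (32 rows)
Evaluate each row (bits = a,b,c,d,e, MSB first):
  row 0 [00000]: (NOT 0 XOR 0) -> 1
  row 1 [00001]: (NOT 0 XOR 0) -> 1
  row 2 [00010]: (NOT 0 XOR 0) -> 1
  row 3 [00011]: (NOT 0 XOR 0) -> 1
  row 4 [00100]: (NOT 0 XOR 0) -> 1
  row 5 [00101]: (NOT 0 XOR 0) -> 1
  row 6 [00110]: (NOT 0 XOR 0) -> 1
  row 7 [00111]: (NOT 0 XOR 0) -> 1
  row 8 [01000]: (NOT 0 XOR 1) -> 0
  row 9 [01001]: (NOT 0 XOR 1) -> 0
  row 10 [01010]: (NOT 0 XOR 1) -> 0
  row 11 [01011]: (NOT 0 XOR 1) -> 0
  row 12 [01100]: (NOT 0 XOR 1) -> 0
  row 13 [01101]: (NOT 0 XOR 1) -> 0
  row 14 [01110]: (NOT 0 XOR 1) -> 0
  row 15 [01111]: (NOT 0 XOR 1) -> 0
  row 16 [10000]: (NOT 1 XOR 0) -> 0
  row 17 [10001]: (NOT 1 XOR 0) -> 0
  row 18 [10010]: (NOT 1 XOR 0) -> 0
  row 19 [10011]: (NOT 1 XOR 0) -> 0
  row 20 [10100]: (NOT 1 XOR 0) -> 0
  row 21 [10101]: (NOT 1 XOR 0) -> 0
  row 22 [10110]: (NOT 1 XOR 0) -> 0
  row 23 [10111]: (NOT 1 XOR 0) -> 0
  row 24 [11000]: (NOT 1 XOR 1) -> 1
  row 25 [11001]: (NOT 1 XOR 1) -> 1
  row 26 [11010]: (NOT 1 XOR 1) -> 1
  row 27 [11011]: (NOT 1 XOR 1) -> 1
  row 28 [11100]: (NOT 1 XOR 1) -> 1
  row 29 [11101]: (NOT 1 XOR 1) -> 1
  row 30 [11110]: (NOT 1 XOR 1) -> 1
  row 31 [11111]: (NOT 1 XOR 1) -> 1
Full result column, 4 rows per line (a,b,c fixed per line; d,e runs 00..11 left to right):
  rows 0-3 [a,b,c=000]: 1111  = hex F
  rows 4-7 [a,b,c=001]: 1111  = hex F
  rows 8-11 [a,b,c=010]: 0000  = hex 0
  rows 12-15 [a,b,c=011]: 0000  = hex 0
  rows 16-19 [a,b,c=100]: 0000  = hex 0
  rows 20-23 [a,b,c=101]: 0000  = hex 0
  rows 24-27 [a,b,c=110]: 1111  = hex F
  rows 28-31 [a,b,c=111]: 1111  = hex F
Output column (row 0 .. row 31) = 11111111000000000000000011111111
Output column grouped in 4s = 1111 1111 0000 0000 0000 0000 1111 1111 = 0xFF0000FF
Convert to decimal digit by digit (value = value*16 + digit):
  F -> 15
  15*16 + 15 (F) = 255
  255*16 + 0 = 4080
  4080*16 + 0 = 65280
  65280*16 + 0 = 1044480
  1044480*16 + 0 = 16711680
  16711680*16 + 15 (F) = 267386895
  267386895*16 + 15 (F) = 4278190335
Decimal = 4278190335

4278190335


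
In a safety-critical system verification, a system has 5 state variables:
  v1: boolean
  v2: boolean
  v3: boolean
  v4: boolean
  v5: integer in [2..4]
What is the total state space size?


State space = product of domain sizes of all variables.
Domain sizes:
  v1 (boolean): 2
  v2 (boolean): 2
  v3 (boolean): 2
  v4 (boolean): 2
  v5 (integer in [2..4]): 3
Product = 2 * 2 * 2 * 2 * 3 = 48

48


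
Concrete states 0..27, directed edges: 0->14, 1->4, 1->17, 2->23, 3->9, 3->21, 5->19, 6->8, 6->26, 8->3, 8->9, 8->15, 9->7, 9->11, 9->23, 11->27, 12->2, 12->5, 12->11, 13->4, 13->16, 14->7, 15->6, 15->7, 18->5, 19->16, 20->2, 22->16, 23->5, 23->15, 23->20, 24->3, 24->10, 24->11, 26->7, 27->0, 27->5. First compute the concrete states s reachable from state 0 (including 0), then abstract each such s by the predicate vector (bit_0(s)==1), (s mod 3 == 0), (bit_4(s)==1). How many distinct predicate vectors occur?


BFS from 0:
Concrete reachable: {0, 7, 14}
Abstract via predicates (bit_0(s)==1), (s mod 3 == 0), (bit_4(s)==1):
  (0,0,0) <- {14}
  (0,1,0) <- {0}
  (1,0,0) <- {7}
Distinct abstract states = 3

3


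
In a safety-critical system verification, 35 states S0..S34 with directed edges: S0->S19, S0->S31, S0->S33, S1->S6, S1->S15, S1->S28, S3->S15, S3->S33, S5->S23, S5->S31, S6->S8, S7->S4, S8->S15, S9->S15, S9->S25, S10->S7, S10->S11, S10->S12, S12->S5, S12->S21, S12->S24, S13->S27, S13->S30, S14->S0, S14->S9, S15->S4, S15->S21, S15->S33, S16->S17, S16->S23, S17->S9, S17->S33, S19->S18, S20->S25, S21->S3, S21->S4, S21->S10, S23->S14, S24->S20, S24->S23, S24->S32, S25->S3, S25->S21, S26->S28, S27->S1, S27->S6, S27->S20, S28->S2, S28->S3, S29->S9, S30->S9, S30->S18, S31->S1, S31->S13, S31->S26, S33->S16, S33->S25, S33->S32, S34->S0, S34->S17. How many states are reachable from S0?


BFS from S0:
  layer 0: {S0}
  layer 1: {S19, S31, S33}
  layer 2: {S1, S13, S16, S18, S25, S26, S32}
  layer 3: {S3, S6, S15, S17, S21, S23, S27, S28, S30}
  layer 4: {S2, S4, S8, S9, S10, S14, S20}
  layer 5: {S7, S11, S12}
  layer 6: {S5, S24}
Reachable set: {S0, S1, S2, S3, S4, S5, S6, S7, S8, S9, S10, S11, S12, S13, S14, S15, S16, S17, S18, S19, S20, S21, S23, S24, S25, S26, S27, S28, S30, S31, S32, S33}
Count = 32

32


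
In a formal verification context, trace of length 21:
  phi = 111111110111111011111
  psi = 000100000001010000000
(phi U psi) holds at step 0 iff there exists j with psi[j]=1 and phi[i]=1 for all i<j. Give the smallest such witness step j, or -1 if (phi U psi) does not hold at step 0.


(phi U psi) at 0: need smallest j with psi[j]=1 and phi[i]=1 for all i in [0,j).
Scan from step 0:
  step 0: phi=1, psi=0 -> continue
  step 1: phi=1, psi=0 -> continue
  step 2: phi=1, psi=0 -> continue
  step 3: psi=1 and phi held for [0,3) -> witness found
Witness step = 3

3


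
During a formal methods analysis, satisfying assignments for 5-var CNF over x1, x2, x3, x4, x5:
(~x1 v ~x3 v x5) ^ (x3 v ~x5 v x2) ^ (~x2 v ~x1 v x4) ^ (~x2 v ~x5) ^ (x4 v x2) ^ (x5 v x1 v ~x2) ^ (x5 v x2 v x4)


CNF with 7 clauses over 5 vars (32 assignments).
An assignment satisfies CNF iff every clause has >=1 true literal.
Check each row (bits = x1,x2,x3,x4,x5; clause T/F shown):
  row 0 [00000]: clauses=TTTTFTF -> 0
  row 1 [00001]: clauses=TFTTFTT -> 0
  row 2 [00010]: clauses=TTTTTTT -> 1
  row 3 [00011]: clauses=TFTTTTT -> 0
  row 4 [00100]: clauses=TTTTFTF -> 0
  row 5 [00101]: clauses=TTTTFTT -> 0
  row 6 [00110]: clauses=TTTTTTT -> 1
  row 7 [00111]: clauses=TTTTTTT -> 1
  row 8 [01000]: clauses=TTTTTFT -> 0
  row 9 [01001]: clauses=TTTFTTT -> 0
  row 10 [01010]: clauses=TTTTTFT -> 0
  row 11 [01011]: clauses=TTTFTTT -> 0
  row 12 [01100]: clauses=TTTTTFT -> 0
  row 13 [01101]: clauses=TTTFTTT -> 0
  row 14 [01110]: clauses=TTTTTFT -> 0
  row 15 [01111]: clauses=TTTFTTT -> 0
  row 16 [10000]: clauses=TTTTFTF -> 0
  row 17 [10001]: clauses=TFTTFTT -> 0
  row 18 [10010]: clauses=TTTTTTT -> 1
  row 19 [10011]: clauses=TFTTTTT -> 0
  row 20 [10100]: clauses=FTTTFTF -> 0
  row 21 [10101]: clauses=TTTTFTT -> 0
  row 22 [10110]: clauses=FTTTTTT -> 0
  row 23 [10111]: clauses=TTTTTTT -> 1
  row 24 [11000]: clauses=TTFTTTT -> 0
  row 25 [11001]: clauses=TTFFTTT -> 0
  row 26 [11010]: clauses=TTTTTTT -> 1
  row 27 [11011]: clauses=TTTFTTT -> 0
  row 28 [11100]: clauses=FTFTTTT -> 0
  row 29 [11101]: clauses=TTFFTTT -> 0
  row 30 [11110]: clauses=FTTTTTT -> 0
  row 31 [11111]: clauses=TTTFTTT -> 0
Full result column, 8 rows per line (x1,x2 fixed per line; x3,x4,x5 runs 000..111 left to right):
  rows 0-7 [x1,x2=00]: 00100011  (ones: 3)
  rows 8-15 [x1,x2=01]: 00000000  (ones: 0)
  rows 16-23 [x1,x2=10]: 00100001  (ones: 2)
  rows 24-31 [x1,x2=11]: 00100000  (ones: 1)
Satisfying assignments = 3+0+2+1 = 6

6


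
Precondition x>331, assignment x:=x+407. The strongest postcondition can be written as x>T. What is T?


Formula: sp(P, x:=E) = exists old_x. (x = E[old_x/x]) AND P[old_x/x] (old_x is the value of x before the assignment; eliminate old_x by solving x = E[old_x/x] for old_x)
Step 1: Precondition P: x>331, i.e. old_x > 331
Step 2: Assignment gives x = old_x + 407, so old_x = x - 407
Step 3: Substitute into P: x - 407 > 331
Step 4: Simplify: x > 331+407 = 738

738


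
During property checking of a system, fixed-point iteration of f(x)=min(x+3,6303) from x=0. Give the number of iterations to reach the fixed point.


Step 1: x=0, cap=6303, increment=3
Step 2: x grows by 3 each step until capped at 6303; fixed point is x=6303
Step 3: iterations = ceil(6303/3) = 2101

2101


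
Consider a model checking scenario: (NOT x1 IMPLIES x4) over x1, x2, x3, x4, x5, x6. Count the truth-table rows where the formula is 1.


Formula: (NOT x1 IMPLIES x4) over 6 vars (64 rows)
Evaluate each row (x1, x2, x3, x4, x5, x6 as bits, MSB first):
  row 0 [000000]: (NOT 0 IMPLIES 0) -> 0
  row 1 [000001]: (NOT 0 IMPLIES 0) -> 0
  row 2 [000010]: (NOT 0 IMPLIES 0) -> 0
  row 3 [000011]: (NOT 0 IMPLIES 0) -> 0
  row 4 [000100]: (NOT 0 IMPLIES 1) -> 1
  (every remaining row is evaluated the same way; all 64 results are listed next)
Full result column, 8 rows per line (x1,x2,x3 fixed per line; x4,x5,x6 runs 000..111 left to right):
  rows 0-7 [x1,x2,x3=000]: 00001111  (ones: 4)
  rows 8-15 [x1,x2,x3=001]: 00001111  (ones: 4)
  rows 16-23 [x1,x2,x3=010]: 00001111  (ones: 4)
  rows 24-31 [x1,x2,x3=011]: 00001111  (ones: 4)
  rows 32-39 [x1,x2,x3=100]: 11111111  (ones: 8)
  rows 40-47 [x1,x2,x3=101]: 11111111  (ones: 8)
  rows 48-55 [x1,x2,x3=110]: 11111111  (ones: 8)
  rows 56-63 [x1,x2,x3=111]: 11111111  (ones: 8)
Count of 1-rows = 4+4+4+4+8+8+8+8 = 48

48


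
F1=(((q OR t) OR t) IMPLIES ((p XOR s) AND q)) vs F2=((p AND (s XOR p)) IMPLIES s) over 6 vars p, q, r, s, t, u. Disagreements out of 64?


F1 = (((q OR t) OR t) IMPLIES ((p XOR s) AND q))
F2 = ((p AND (s XOR p)) IMPLIES s)
Evaluate both on each of 64 rows (bits = p,q,r,s,t,u):
  row 0 [000000]: F1=1 F2=1 -> 0
  row 1 [000001]: F1=1 F2=1 -> 0
  row 2 [000010]: F1=0 F2=1 (differ) -> 1
  row 3 [000011]: F1=0 F2=1 (differ) -> 1
  row 4 [000100]: F1=1 F2=1 -> 0
  (every remaining row is evaluated the same way; all 64 results are listed next)
Full result column, 8 rows per line (p,q,r fixed per line; s,t,u runs 000..111 left to right):
  rows 0-7 [p,q,r=000]: 00110011  (ones: 4)
  rows 8-15 [p,q,r=001]: 00110011  (ones: 4)
  rows 16-23 [p,q,r=010]: 11110000  (ones: 4)
  rows 24-31 [p,q,r=011]: 11110000  (ones: 4)
  rows 32-39 [p,q,r=100]: 11000011  (ones: 4)
  rows 40-47 [p,q,r=101]: 11000011  (ones: 4)
  rows 48-55 [p,q,r=110]: 11111111  (ones: 8)
  rows 56-63 [p,q,r=111]: 11111111  (ones: 8)
Disagreements = 4+4+4+4+4+4+8+8 = 40

40


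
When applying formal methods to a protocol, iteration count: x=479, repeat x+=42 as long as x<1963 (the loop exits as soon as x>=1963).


Step 1: x goes from 479 toward 1963 by 42; the body runs while x<1963, so iterations = ceil((bound-start)/step)
Step 2: Distance=1484
Step 3: ceil(1484/42)=36

36


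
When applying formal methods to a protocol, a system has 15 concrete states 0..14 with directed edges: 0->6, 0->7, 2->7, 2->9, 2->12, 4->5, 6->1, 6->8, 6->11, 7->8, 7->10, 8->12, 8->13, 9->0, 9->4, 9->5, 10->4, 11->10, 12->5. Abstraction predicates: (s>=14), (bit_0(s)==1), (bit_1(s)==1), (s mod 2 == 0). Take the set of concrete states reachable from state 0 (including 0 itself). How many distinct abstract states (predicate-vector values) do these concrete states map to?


BFS from 0:
Concrete reachable: {0, 1, 4, 5, 6, 7, 8, 10, 11, 12, 13}
Abstract via predicates (s>=14), (bit_0(s)==1), (bit_1(s)==1), (s mod 2 == 0):
  (0,0,0,1) <- {0, 4, 8, 12}
  (0,0,1,1) <- {6, 10}
  (0,1,0,0) <- {1, 5, 13}
  (0,1,1,0) <- {7, 11}
Distinct abstract states = 4

4


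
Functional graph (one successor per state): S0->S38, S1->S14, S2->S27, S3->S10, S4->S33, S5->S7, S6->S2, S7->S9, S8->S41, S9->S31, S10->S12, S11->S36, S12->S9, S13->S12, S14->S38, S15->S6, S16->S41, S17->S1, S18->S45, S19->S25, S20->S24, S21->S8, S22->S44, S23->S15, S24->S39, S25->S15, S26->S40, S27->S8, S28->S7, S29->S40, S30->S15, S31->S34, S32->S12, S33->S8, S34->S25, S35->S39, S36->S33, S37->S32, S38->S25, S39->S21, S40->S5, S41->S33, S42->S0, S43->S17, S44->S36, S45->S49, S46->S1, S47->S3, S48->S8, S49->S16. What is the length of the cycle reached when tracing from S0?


Trace from S0 until a state repeats:
  S0 -> S38 -> S25 -> S15 -> S6 -> S2 -> S27 -> S8 -> S41 -> S33 -> S8
S8 first seen at step 7, revisited at step 10.
Cycle length = 10 - 7 = 3

3


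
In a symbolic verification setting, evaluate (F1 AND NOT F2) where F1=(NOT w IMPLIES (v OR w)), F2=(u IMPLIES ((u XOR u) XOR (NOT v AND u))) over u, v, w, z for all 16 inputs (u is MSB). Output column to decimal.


F1 = (NOT w IMPLIES (v OR w))
F2 = (u IMPLIES ((u XOR u) XOR (NOT v AND u)))
Counterexample to F1=>F2 is where F1=1 and F2=0.
Evaluate each row (bits = u,v,w,z, MSB first):
  row 0 [0000]: F1=0 F2=1 -> F1&~F2 -> 0
  row 1 [0001]: F1=0 F2=1 -> F1&~F2 -> 0
  row 2 [0010]: F1=1 F2=1 -> F1&~F2 -> 0
  row 3 [0011]: F1=1 F2=1 -> F1&~F2 -> 0
  row 4 [0100]: F1=1 F2=1 -> F1&~F2 -> 0
  row 5 [0101]: F1=1 F2=1 -> F1&~F2 -> 0
  row 6 [0110]: F1=1 F2=1 -> F1&~F2 -> 0
  row 7 [0111]: F1=1 F2=1 -> F1&~F2 -> 0
  row 8 [1000]: F1=0 F2=1 -> F1&~F2 -> 0
  row 9 [1001]: F1=0 F2=1 -> F1&~F2 -> 0
  row 10 [1010]: F1=1 F2=1 -> F1&~F2 -> 0
  row 11 [1011]: F1=1 F2=1 -> F1&~F2 -> 0
  row 12 [1100]: F1=1 F2=0 -> F1&~F2 -> 1
  row 13 [1101]: F1=1 F2=0 -> F1&~F2 -> 1
  row 14 [1110]: F1=1 F2=0 -> F1&~F2 -> 1
  row 15 [1111]: F1=1 F2=0 -> F1&~F2 -> 1
Full result column, 4 rows per line (u,v fixed per line; w,z runs 00..11 left to right):
  rows 0-3 [u,v=00]: 0000  = hex 0
  rows 4-7 [u,v=01]: 0000  = hex 0
  rows 8-11 [u,v=10]: 0000  = hex 0
  rows 12-15 [u,v=11]: 1111  = hex F
Counterexample vector (row 0 .. row 15) = 0000000000001111
Output column grouped in 4s = 0000 0000 0000 1111 = 0x000F
Convert to decimal digit by digit (value = value*16 + digit):
  0 -> 0
  0*16 + 0 = 0
  0*16 + 0 = 0
  0*16 + 15 (F) = 15
Decimal = 15

15


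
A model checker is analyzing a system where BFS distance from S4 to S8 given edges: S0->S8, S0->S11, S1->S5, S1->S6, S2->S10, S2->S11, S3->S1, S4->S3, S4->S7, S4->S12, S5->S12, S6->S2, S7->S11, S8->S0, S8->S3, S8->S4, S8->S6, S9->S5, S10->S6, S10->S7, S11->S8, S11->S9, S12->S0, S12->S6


BFS layer-by-layer from S4:
  dist 0: {S4}
  dist 1: {S3, S7, S12}
  dist 2: {S0, S1, S6, S11}
  dist 3: {S2, S5, S8, S9}
  -> S8 reached at distance 3
Shortest path length = 3

3


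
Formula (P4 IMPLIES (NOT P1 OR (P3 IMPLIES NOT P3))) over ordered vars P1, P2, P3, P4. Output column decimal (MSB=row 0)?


Formula: (P4 IMPLIES (NOT P1 OR (P3 IMPLIES NOT P3))) over P1, P2, P3, P4 (16 rows)
Evaluate each row (bits = P1,P2,P3,P4, MSB first):
  row 0 [0000]: (0 IMPLIES (NOT 0 OR (0 IMPLIES NOT 0))) -> 1
  row 1 [0001]: (1 IMPLIES (NOT 0 OR (0 IMPLIES NOT 0))) -> 1
  row 2 [0010]: (0 IMPLIES (NOT 0 OR (1 IMPLIES NOT 1))) -> 1
  row 3 [0011]: (1 IMPLIES (NOT 0 OR (1 IMPLIES NOT 1))) -> 1
  row 4 [0100]: (0 IMPLIES (NOT 0 OR (0 IMPLIES NOT 0))) -> 1
  row 5 [0101]: (1 IMPLIES (NOT 0 OR (0 IMPLIES NOT 0))) -> 1
  row 6 [0110]: (0 IMPLIES (NOT 0 OR (1 IMPLIES NOT 1))) -> 1
  row 7 [0111]: (1 IMPLIES (NOT 0 OR (1 IMPLIES NOT 1))) -> 1
  row 8 [1000]: (0 IMPLIES (NOT 1 OR (0 IMPLIES NOT 0))) -> 1
  row 9 [1001]: (1 IMPLIES (NOT 1 OR (0 IMPLIES NOT 0))) -> 1
  row 10 [1010]: (0 IMPLIES (NOT 1 OR (1 IMPLIES NOT 1))) -> 1
  row 11 [1011]: (1 IMPLIES (NOT 1 OR (1 IMPLIES NOT 1))) -> 0
  row 12 [1100]: (0 IMPLIES (NOT 1 OR (0 IMPLIES NOT 0))) -> 1
  row 13 [1101]: (1 IMPLIES (NOT 1 OR (0 IMPLIES NOT 0))) -> 1
  row 14 [1110]: (0 IMPLIES (NOT 1 OR (1 IMPLIES NOT 1))) -> 1
  row 15 [1111]: (1 IMPLIES (NOT 1 OR (1 IMPLIES NOT 1))) -> 0
Full result column, 4 rows per line (P1,P2 fixed per line; P3,P4 runs 00..11 left to right):
  rows 0-3 [P1,P2=00]: 1111  = hex F
  rows 4-7 [P1,P2=01]: 1111  = hex F
  rows 8-11 [P1,P2=10]: 1110  = hex E
  rows 12-15 [P1,P2=11]: 1110  = hex E
Output column (row 0 .. row 15) = 1111111111101110
Output column grouped in 4s = 1111 1111 1110 1110 = 0xFFEE
Convert to decimal digit by digit (value = value*16 + digit):
  F -> 15
  15*16 + 15 (F) = 255
  255*16 + 14 (E) = 4094
  4094*16 + 14 (E) = 65518
Decimal = 65518

65518


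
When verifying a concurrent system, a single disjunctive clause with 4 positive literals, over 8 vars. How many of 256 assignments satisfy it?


Step 1: Total=2^8=256
Step 2: Unsat when all 4 false: 2^4=16
Step 3: Sat=256-16=240

240


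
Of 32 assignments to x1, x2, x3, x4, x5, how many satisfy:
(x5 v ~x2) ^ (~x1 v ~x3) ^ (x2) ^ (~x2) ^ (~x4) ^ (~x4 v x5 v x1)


CNF with 6 clauses over 5 vars (32 assignments).
An assignment satisfies CNF iff every clause has >=1 true literal.
Check each row (bits = x1,x2,x3,x4,x5; clause T/F shown):
  row 0 [00000]: clauses=TTFTTT -> 0
  row 1 [00001]: clauses=TTFTTT -> 0
  row 2 [00010]: clauses=TTFTFF -> 0
  row 3 [00011]: clauses=TTFTFT -> 0
  row 4 [00100]: clauses=TTFTTT -> 0
  row 5 [00101]: clauses=TTFTTT -> 0
  row 6 [00110]: clauses=TTFTFF -> 0
  row 7 [00111]: clauses=TTFTFT -> 0
  row 8 [01000]: clauses=FTTFTT -> 0
  row 9 [01001]: clauses=TTTFTT -> 0
  row 10 [01010]: clauses=FTTFFF -> 0
  row 11 [01011]: clauses=TTTFFT -> 0
  row 12 [01100]: clauses=FTTFTT -> 0
  row 13 [01101]: clauses=TTTFTT -> 0
  row 14 [01110]: clauses=FTTFFF -> 0
  row 15 [01111]: clauses=TTTFFT -> 0
  row 16 [10000]: clauses=TTFTTT -> 0
  row 17 [10001]: clauses=TTFTTT -> 0
  row 18 [10010]: clauses=TTFTFT -> 0
  row 19 [10011]: clauses=TTFTFT -> 0
  row 20 [10100]: clauses=TFFTTT -> 0
  row 21 [10101]: clauses=TFFTTT -> 0
  row 22 [10110]: clauses=TFFTFT -> 0
  row 23 [10111]: clauses=TFFTFT -> 0
  row 24 [11000]: clauses=FTTFTT -> 0
  row 25 [11001]: clauses=TTTFTT -> 0
  row 26 [11010]: clauses=FTTFFT -> 0
  row 27 [11011]: clauses=TTTFFT -> 0
  row 28 [11100]: clauses=FFTFTT -> 0
  row 29 [11101]: clauses=TFTFTT -> 0
  row 30 [11110]: clauses=FFTFFT -> 0
  row 31 [11111]: clauses=TFTFFT -> 0
Full result column, 8 rows per line (x1,x2 fixed per line; x3,x4,x5 runs 000..111 left to right):
  rows 0-7 [x1,x2=00]: 00000000  (ones: 0)
  rows 8-15 [x1,x2=01]: 00000000  (ones: 0)
  rows 16-23 [x1,x2=10]: 00000000  (ones: 0)
  rows 24-31 [x1,x2=11]: 00000000  (ones: 0)
Satisfying assignments = 0+0+0+0 = 0

0


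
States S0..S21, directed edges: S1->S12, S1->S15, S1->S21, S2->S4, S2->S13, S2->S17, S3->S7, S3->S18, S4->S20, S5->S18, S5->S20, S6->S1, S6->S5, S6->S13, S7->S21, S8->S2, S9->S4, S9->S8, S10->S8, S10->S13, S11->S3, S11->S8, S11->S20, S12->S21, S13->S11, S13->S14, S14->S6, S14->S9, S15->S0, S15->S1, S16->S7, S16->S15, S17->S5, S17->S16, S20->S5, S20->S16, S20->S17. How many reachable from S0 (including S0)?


BFS from S0:
  layer 0: {S0}
Reachable set: {S0}
Count = 1

1


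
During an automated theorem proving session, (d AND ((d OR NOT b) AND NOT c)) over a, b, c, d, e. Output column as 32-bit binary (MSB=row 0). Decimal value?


Formula: (d AND ((d OR NOT b) AND NOT c)) over a, b, c, d, e (32 rows)
Evaluate each row (bits = a,b,c,d,e, MSB first):
  row 0 [00000]: (0 AND ((0 OR NOT 0) AND NOT 0)) -> 0
  row 1 [00001]: (0 AND ((0 OR NOT 0) AND NOT 0)) -> 0
  row 2 [00010]: (1 AND ((1 OR NOT 0) AND NOT 0)) -> 1
  row 3 [00011]: (1 AND ((1 OR NOT 0) AND NOT 0)) -> 1
  row 4 [00100]: (0 AND ((0 OR NOT 0) AND NOT 1)) -> 0
  row 5 [00101]: (0 AND ((0 OR NOT 0) AND NOT 1)) -> 0
  row 6 [00110]: (1 AND ((1 OR NOT 0) AND NOT 1)) -> 0
  row 7 [00111]: (1 AND ((1 OR NOT 0) AND NOT 1)) -> 0
  row 8 [01000]: (0 AND ((0 OR NOT 1) AND NOT 0)) -> 0
  row 9 [01001]: (0 AND ((0 OR NOT 1) AND NOT 0)) -> 0
  row 10 [01010]: (1 AND ((1 OR NOT 1) AND NOT 0)) -> 1
  row 11 [01011]: (1 AND ((1 OR NOT 1) AND NOT 0)) -> 1
  row 12 [01100]: (0 AND ((0 OR NOT 1) AND NOT 1)) -> 0
  row 13 [01101]: (0 AND ((0 OR NOT 1) AND NOT 1)) -> 0
  row 14 [01110]: (1 AND ((1 OR NOT 1) AND NOT 1)) -> 0
  row 15 [01111]: (1 AND ((1 OR NOT 1) AND NOT 1)) -> 0
  row 16 [10000]: (0 AND ((0 OR NOT 0) AND NOT 0)) -> 0
  row 17 [10001]: (0 AND ((0 OR NOT 0) AND NOT 0)) -> 0
  row 18 [10010]: (1 AND ((1 OR NOT 0) AND NOT 0)) -> 1
  row 19 [10011]: (1 AND ((1 OR NOT 0) AND NOT 0)) -> 1
  row 20 [10100]: (0 AND ((0 OR NOT 0) AND NOT 1)) -> 0
  row 21 [10101]: (0 AND ((0 OR NOT 0) AND NOT 1)) -> 0
  row 22 [10110]: (1 AND ((1 OR NOT 0) AND NOT 1)) -> 0
  row 23 [10111]: (1 AND ((1 OR NOT 0) AND NOT 1)) -> 0
  row 24 [11000]: (0 AND ((0 OR NOT 1) AND NOT 0)) -> 0
  row 25 [11001]: (0 AND ((0 OR NOT 1) AND NOT 0)) -> 0
  row 26 [11010]: (1 AND ((1 OR NOT 1) AND NOT 0)) -> 1
  row 27 [11011]: (1 AND ((1 OR NOT 1) AND NOT 0)) -> 1
  row 28 [11100]: (0 AND ((0 OR NOT 1) AND NOT 1)) -> 0
  row 29 [11101]: (0 AND ((0 OR NOT 1) AND NOT 1)) -> 0
  row 30 [11110]: (1 AND ((1 OR NOT 1) AND NOT 1)) -> 0
  row 31 [11111]: (1 AND ((1 OR NOT 1) AND NOT 1)) -> 0
Full result column, 4 rows per line (a,b,c fixed per line; d,e runs 00..11 left to right):
  rows 0-3 [a,b,c=000]: 0011  = hex 3
  rows 4-7 [a,b,c=001]: 0000  = hex 0
  rows 8-11 [a,b,c=010]: 0011  = hex 3
  rows 12-15 [a,b,c=011]: 0000  = hex 0
  rows 16-19 [a,b,c=100]: 0011  = hex 3
  rows 20-23 [a,b,c=101]: 0000  = hex 0
  rows 24-27 [a,b,c=110]: 0011  = hex 3
  rows 28-31 [a,b,c=111]: 0000  = hex 0
Output column (row 0 .. row 31) = 00110000001100000011000000110000
Output column grouped in 4s = 0011 0000 0011 0000 0011 0000 0011 0000 = 0x30303030
Convert to decimal digit by digit (value = value*16 + digit):
  3 -> 3
  3*16 + 0 = 48
  48*16 + 3 = 771
  771*16 + 0 = 12336
  12336*16 + 3 = 197379
  197379*16 + 0 = 3158064
  3158064*16 + 3 = 50529027
  50529027*16 + 0 = 808464432
Decimal = 808464432

808464432


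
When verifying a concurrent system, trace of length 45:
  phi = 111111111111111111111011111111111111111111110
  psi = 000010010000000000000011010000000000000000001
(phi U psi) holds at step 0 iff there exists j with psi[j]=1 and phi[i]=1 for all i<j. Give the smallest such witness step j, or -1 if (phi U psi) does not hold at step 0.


(phi U psi) at 0: need smallest j with psi[j]=1 and phi[i]=1 for all i in [0,j).
Scan from step 0:
  step 0: phi=1, psi=0 -> continue
  step 1: phi=1, psi=0 -> continue
  step 2: phi=1, psi=0 -> continue
  step 3: phi=1, psi=0 -> continue
  step 4: psi=1 and phi held for [0,4) -> witness found
Witness step = 4

4


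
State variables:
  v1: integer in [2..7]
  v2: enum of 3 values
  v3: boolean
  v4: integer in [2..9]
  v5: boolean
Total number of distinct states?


State space = product of domain sizes of all variables.
Domain sizes:
  v1 (integer in [2..7]): 6
  v2 (enum of 3 values): 3
  v3 (boolean): 2
  v4 (integer in [2..9]): 8
  v5 (boolean): 2
Product = 6 * 3 * 2 * 8 * 2 = 576

576


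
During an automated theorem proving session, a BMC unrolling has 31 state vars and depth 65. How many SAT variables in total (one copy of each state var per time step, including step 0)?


BMC unrolls to depth k, creating one copy of each state var for steps 0..k.
Step count = 65 + 1 = 66 (steps 0 through 65)
Vars per step = 31
Total = 31 * 66 = 2046

2046


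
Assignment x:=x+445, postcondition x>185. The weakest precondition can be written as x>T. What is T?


Formula: wp(x:=E, P) = P[E/x] (substitute E for x in postcondition)
Step 1: Postcondition: x>185
Step 2: Substitute x+445 for x: x+445>185
Step 3: Solve for x: x > 185-445 = -260

-260
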